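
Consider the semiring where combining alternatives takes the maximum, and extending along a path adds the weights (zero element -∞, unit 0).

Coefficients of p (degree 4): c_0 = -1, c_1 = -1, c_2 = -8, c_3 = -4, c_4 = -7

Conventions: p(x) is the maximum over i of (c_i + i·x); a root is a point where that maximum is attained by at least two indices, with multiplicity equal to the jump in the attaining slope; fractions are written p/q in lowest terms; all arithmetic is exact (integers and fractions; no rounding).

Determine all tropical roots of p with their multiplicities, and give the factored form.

hull edge (i=0, c=-1) to (i=1, c=-1): slope 0, span 1
hull edge (i=1, c=-1) to (i=3, c=-4): slope -3/2, span 2
hull edge (i=3, c=-4) to (i=4, c=-7): slope -3, span 1
Factored form: p(x) = -7 ⊗ (x ⊕ 0) ⊗ (x ⊕ 3/2) ⊗ (x ⊕ 3/2) ⊗ (x ⊕ 3)
Answer: roots = 0 (mult 1), 3/2 (mult 2), 3 (mult 1)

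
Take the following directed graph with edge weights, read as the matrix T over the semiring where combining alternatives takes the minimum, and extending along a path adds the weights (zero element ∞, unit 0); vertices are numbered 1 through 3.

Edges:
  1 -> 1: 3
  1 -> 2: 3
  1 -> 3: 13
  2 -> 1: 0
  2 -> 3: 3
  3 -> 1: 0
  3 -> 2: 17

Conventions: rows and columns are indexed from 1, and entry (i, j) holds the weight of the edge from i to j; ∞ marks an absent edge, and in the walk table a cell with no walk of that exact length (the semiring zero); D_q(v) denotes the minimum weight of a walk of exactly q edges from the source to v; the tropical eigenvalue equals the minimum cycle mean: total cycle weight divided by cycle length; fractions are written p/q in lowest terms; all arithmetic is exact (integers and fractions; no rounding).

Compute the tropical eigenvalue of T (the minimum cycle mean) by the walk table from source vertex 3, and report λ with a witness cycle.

q=0: [∞, ∞, 0]
q=1: [0, 17, ∞]
q=2: [3, 3, 13]
q=3: [3, 6, 6]
Optimal cycle mean attained by: cycle 1->2->1, total 3 + 0, length 2.
Answer: λ = 3/2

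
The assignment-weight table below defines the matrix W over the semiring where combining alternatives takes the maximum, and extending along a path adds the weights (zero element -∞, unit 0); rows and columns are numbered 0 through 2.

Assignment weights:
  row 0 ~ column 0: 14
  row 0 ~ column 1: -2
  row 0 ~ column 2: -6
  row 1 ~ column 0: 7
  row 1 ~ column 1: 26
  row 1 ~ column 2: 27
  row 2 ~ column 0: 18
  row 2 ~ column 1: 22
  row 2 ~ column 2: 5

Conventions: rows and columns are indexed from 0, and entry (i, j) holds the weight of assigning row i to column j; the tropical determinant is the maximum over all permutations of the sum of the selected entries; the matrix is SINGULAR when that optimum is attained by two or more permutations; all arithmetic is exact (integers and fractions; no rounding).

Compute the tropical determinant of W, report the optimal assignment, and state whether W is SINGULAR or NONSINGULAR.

σ = (0, 1, 2): 14 + 26 + 5 = 45
σ = (0, 2, 1): 14 + 27 + 22 = 63
σ = (1, 0, 2): (-2) + 7 + 5 = 10
σ = (1, 2, 0): (-2) + 27 + 18 = 43
σ = (2, 0, 1): (-6) + 7 + 22 = 23
σ = (2, 1, 0): (-6) + 26 + 18 = 38
Optimal value attained by: σ = (0, 2, 1).
Answer: det⊕(W) = 63; verdict: NONSINGULAR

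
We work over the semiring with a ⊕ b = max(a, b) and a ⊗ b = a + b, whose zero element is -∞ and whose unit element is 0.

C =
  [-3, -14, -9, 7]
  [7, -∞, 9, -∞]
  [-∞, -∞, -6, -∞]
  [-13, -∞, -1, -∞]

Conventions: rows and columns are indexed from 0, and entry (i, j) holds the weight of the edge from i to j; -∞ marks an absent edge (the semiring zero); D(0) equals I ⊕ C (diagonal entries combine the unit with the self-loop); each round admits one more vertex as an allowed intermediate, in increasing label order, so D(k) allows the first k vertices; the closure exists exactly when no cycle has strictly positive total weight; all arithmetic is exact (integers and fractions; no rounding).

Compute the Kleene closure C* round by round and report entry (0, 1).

D(0):
  [0, -14, -9, 7]
  [7, 0, 9, -∞]
  [-∞, -∞, 0, -∞]
  [-13, -∞, -1, 0]
D(1):
  [0, -14, -9, 7]
  [7, 0, 9, 14]
  [-∞, -∞, 0, -∞]
  [-13, -27, -1, 0]
D(2):
  [0, -14, -5, 7]
  [7, 0, 9, 14]
  [-∞, -∞, 0, -∞]
  [-13, -27, -1, 0]
D(3):
  [0, -14, -5, 7]
  [7, 0, 9, 14]
  [-∞, -∞, 0, -∞]
  [-13, -27, -1, 0]
D(4):
  [0, -14, 6, 7]
  [7, 0, 13, 14]
  [-∞, -∞, 0, -∞]
  [-13, -27, -1, 0]
Answer: C*[0][1] = -14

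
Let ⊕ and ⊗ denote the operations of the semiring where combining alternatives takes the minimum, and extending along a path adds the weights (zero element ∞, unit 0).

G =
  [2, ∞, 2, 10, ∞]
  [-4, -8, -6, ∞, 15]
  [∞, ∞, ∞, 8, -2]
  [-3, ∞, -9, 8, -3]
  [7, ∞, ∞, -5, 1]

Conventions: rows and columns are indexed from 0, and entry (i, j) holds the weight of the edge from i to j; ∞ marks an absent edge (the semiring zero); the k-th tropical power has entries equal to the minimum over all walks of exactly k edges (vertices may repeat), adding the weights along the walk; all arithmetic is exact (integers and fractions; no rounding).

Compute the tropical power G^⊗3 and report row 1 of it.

G^⊗2:
  [4, ∞, 1, 10, 0]
  [-12, -16, -14, 2, -8]
  [5, ∞, -1, -7, -1]
  [-1, ∞, -1, -8, -11]
  [-8, ∞, -14, -4, -8]
G^⊗3:
  [6, ∞, 1, -5, -1]
  [-20, -24, -22, -13, -16]
  [-10, ∞, -16, -6, -10]
  [-11, ∞, -17, -16, -11]
  [-7, ∞, -13, -13, -16]
Answer: row 1 of G^⊗3 = [-20, -24, -22, -13, -16]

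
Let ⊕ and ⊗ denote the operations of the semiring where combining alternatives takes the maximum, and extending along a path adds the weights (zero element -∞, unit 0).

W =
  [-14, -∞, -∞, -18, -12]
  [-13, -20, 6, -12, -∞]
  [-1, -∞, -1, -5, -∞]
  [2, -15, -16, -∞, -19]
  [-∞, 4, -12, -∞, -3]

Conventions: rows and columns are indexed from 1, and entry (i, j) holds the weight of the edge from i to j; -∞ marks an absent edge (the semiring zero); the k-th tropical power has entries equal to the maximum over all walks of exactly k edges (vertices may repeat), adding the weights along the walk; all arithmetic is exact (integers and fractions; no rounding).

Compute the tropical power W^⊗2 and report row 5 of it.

W^⊗2:
  [-16, -8, -24, -32, -15]
  [5, -27, 5, 1, -25]
  [-2, -20, -2, -6, -13]
  [-12, -15, -9, -16, -10]
  [-9, 1, 10, -8, -6]
Answer: row 5 of W^⊗2 = [-9, 1, 10, -8, -6]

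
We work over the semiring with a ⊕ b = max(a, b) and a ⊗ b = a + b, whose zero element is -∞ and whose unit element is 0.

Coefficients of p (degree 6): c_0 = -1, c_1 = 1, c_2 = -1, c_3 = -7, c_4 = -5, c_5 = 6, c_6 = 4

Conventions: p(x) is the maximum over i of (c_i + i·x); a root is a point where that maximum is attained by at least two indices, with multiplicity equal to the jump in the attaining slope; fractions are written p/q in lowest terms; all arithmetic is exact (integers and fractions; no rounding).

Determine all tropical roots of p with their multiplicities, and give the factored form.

hull edge (i=0, c=-1) to (i=1, c=1): slope 2, span 1
hull edge (i=1, c=1) to (i=5, c=6): slope 5/4, span 4
hull edge (i=5, c=6) to (i=6, c=4): slope -2, span 1
Factored form: p(x) = 4 ⊗ (x ⊕ (-2)) ⊗ (x ⊕ (-5/4)) ⊗ (x ⊕ (-5/4)) ⊗ (x ⊕ (-5/4)) ⊗ (x ⊕ (-5/4)) ⊗ (x ⊕ 2)
Answer: roots = -2 (mult 1), -5/4 (mult 4), 2 (mult 1)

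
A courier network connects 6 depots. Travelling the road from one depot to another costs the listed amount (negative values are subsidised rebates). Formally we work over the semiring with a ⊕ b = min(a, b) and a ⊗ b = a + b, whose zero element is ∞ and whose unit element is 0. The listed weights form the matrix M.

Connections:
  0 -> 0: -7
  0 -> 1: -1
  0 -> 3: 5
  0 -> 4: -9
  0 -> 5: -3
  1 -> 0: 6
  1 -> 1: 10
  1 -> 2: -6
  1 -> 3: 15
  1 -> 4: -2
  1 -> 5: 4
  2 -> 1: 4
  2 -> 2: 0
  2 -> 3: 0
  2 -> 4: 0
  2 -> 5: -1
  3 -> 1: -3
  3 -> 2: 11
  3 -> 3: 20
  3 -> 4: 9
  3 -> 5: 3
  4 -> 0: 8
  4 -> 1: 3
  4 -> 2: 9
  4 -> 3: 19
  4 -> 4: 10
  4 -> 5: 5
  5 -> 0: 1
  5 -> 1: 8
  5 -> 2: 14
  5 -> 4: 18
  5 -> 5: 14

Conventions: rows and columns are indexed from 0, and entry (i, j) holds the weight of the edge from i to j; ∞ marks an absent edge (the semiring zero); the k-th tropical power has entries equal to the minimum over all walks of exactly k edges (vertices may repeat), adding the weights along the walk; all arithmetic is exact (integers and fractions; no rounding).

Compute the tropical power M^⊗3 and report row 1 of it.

M^⊗2:
  [-14, -8, -7, -2, -16, -10]
  [-1, -2, -6, -6, -6, -7]
  [0, -3, -2, 0, 0, -1]
  [3, 7, -9, 11, -5, 1]
  [1, 7, -3, 9, -1, 5]
  [-6, 0, 2, 6, -8, -2]
M^⊗3:
  [-21, -15, -14, -9, -23, -17]
  [-8, -9, -8, -6, -10, -7]
  [-7, -3, -9, -2, -9, -3]
  [-4, -5, -9, -9, -9, -10]
  [-6, 0, -3, -3, -8, -4]
  [-13, -7, -6, -1, -15, -9]
Answer: row 1 of M^⊗3 = [-8, -9, -8, -6, -10, -7]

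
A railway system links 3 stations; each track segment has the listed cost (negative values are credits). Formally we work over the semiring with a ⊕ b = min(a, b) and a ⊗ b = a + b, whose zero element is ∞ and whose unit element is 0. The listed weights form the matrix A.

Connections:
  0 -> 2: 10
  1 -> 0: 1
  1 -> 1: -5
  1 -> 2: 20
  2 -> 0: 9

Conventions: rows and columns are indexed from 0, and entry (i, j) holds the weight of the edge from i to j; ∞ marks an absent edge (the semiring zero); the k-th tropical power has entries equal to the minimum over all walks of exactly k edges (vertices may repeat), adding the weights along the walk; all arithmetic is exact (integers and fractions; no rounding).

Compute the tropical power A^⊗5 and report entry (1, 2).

A^⊗2:
  [19, ∞, ∞]
  [-4, -10, 11]
  [∞, ∞, 19]
A^⊗3:
  [∞, ∞, 29]
  [-9, -15, 6]
  [28, ∞, ∞]
A^⊗4:
  [38, ∞, ∞]
  [-14, -20, 1]
  [∞, ∞, 38]
A^⊗5:
  [∞, ∞, 48]
  [-19, -25, -4]
  [47, ∞, ∞]
Key observation: the optimum is the walk 1->1->1->1->0->2, with weight (-5) + (-5) + (-5) + 1 + 10 = -4.
Optimal value attained by: walk 1->1->1->1->0->2.
Answer: (A^⊗5)[1][2] = -4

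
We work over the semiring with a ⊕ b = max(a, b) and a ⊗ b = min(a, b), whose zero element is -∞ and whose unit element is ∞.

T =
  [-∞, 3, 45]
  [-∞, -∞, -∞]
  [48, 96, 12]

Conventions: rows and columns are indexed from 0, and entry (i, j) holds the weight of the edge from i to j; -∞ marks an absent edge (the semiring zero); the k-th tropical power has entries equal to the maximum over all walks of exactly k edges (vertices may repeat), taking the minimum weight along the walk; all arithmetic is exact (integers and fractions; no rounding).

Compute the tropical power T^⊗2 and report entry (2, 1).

T^⊗2:
  [45, 45, 12]
  [-∞, -∞, -∞]
  [12, 12, 45]
Key observation: the optimum is the walk 2->2->1, with weight 12 min 96 = 12.
Optimal value attained by: walk 2->2->1.
Answer: (T^⊗2)[2][1] = 12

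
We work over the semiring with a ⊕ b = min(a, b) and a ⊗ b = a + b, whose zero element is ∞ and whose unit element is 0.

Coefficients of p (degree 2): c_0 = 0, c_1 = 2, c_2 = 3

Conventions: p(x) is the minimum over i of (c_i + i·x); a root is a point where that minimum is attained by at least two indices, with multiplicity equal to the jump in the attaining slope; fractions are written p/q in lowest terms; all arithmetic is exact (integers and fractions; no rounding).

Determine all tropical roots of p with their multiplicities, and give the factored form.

hull edge (i=0, c=0) to (i=2, c=3): slope 3/2, span 2
Factored form: p(x) = 3 ⊗ (x ⊕ (-3/2)) ⊗ (x ⊕ (-3/2))
Answer: roots = -3/2 (mult 2)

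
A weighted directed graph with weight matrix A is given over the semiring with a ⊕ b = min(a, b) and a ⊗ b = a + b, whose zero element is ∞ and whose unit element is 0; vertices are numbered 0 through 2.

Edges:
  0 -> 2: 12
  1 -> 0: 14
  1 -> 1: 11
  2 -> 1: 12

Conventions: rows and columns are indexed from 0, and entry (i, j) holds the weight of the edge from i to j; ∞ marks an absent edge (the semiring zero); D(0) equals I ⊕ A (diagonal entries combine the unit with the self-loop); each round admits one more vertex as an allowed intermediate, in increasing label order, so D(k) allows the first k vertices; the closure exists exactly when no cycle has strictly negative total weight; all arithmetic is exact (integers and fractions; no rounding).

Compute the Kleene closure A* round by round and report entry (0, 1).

D(0):
  [0, ∞, 12]
  [14, 0, ∞]
  [∞, 12, 0]
D(1):
  [0, ∞, 12]
  [14, 0, 26]
  [∞, 12, 0]
D(2):
  [0, ∞, 12]
  [14, 0, 26]
  [26, 12, 0]
D(3):
  [0, 24, 12]
  [14, 0, 26]
  [26, 12, 0]
Answer: A*[0][1] = 24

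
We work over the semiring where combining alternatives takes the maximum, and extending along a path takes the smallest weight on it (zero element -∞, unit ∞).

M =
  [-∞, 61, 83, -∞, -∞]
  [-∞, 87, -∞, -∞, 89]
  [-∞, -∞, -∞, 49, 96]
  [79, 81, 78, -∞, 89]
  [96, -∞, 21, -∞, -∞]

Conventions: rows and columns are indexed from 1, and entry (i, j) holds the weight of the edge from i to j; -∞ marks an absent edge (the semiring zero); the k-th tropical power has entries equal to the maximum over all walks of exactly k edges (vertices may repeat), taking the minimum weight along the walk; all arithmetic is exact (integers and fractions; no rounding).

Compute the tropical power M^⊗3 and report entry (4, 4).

M^⊗2:
  [-∞, 61, -∞, 49, 83]
  [89, 87, 21, -∞, 87]
  [96, 49, 49, -∞, 49]
  [89, 81, 79, 49, 81]
  [-∞, 61, 83, 21, 21]
M^⊗3:
  [83, 61, 49, -∞, 61]
  [87, 87, 83, 21, 87]
  [49, 61, 83, 49, 49]
  [81, 81, 83, 49, 81]
  [21, 61, 21, 49, 83]
Key observation: the optimum is the walk 4->1->3->4, with weight 79 min 83 min 49 = 49.
Optimal value attained by: walk 4->1->3->4.
Answer: (M^⊗3)[4][4] = 49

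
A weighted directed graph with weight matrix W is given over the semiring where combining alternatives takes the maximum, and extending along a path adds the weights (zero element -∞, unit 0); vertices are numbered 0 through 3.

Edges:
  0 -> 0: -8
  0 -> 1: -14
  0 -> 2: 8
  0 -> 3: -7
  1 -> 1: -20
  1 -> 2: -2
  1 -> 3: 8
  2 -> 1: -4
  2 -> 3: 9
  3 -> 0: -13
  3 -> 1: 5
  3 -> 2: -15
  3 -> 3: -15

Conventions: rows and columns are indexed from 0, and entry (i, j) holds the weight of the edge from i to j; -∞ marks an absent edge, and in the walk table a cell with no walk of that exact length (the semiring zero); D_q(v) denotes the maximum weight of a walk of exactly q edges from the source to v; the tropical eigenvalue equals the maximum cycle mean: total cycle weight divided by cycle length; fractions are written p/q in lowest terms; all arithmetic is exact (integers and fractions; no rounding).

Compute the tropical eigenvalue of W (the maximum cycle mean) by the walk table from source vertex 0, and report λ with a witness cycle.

q=0: [0, -∞, -∞, -∞]
q=1: [-8, -14, 8, -7]
q=2: [-16, 4, 0, 17]
q=3: [4, 22, 2, 12]
q=4: [-1, 17, 20, 30]
Optimal cycle mean attained by: cycle 1->3->1, total 8 + 5, length 2.
Answer: λ = 13/2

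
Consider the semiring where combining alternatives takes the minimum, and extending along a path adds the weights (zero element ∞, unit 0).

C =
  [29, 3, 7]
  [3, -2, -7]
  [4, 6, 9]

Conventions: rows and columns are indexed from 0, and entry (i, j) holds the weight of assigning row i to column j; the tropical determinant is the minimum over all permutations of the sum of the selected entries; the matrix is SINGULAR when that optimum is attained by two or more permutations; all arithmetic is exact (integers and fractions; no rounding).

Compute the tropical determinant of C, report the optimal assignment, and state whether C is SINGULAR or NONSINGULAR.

σ = (0, 1, 2): 29 + (-2) + 9 = 36
σ = (0, 2, 1): 29 + (-7) + 6 = 28
σ = (1, 0, 2): 3 + 3 + 9 = 15
σ = (1, 2, 0): 3 + (-7) + 4 = 0
σ = (2, 0, 1): 7 + 3 + 6 = 16
σ = (2, 1, 0): 7 + (-2) + 4 = 9
Optimal value attained by: σ = (1, 2, 0).
Answer: det⊕(C) = 0; verdict: NONSINGULAR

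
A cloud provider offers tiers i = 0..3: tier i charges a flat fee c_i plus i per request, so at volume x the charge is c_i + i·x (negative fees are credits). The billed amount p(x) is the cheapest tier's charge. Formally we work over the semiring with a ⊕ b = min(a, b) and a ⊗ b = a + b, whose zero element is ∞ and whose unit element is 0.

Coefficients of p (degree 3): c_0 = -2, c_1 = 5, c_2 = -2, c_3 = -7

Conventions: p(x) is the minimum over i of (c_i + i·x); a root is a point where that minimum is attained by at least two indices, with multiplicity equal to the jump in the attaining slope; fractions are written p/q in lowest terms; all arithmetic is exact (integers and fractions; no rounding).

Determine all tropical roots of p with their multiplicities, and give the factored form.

hull edge (i=0, c=-2) to (i=3, c=-7): slope -5/3, span 3
Factored form: p(x) = -7 ⊗ (x ⊕ 5/3) ⊗ (x ⊕ 5/3) ⊗ (x ⊕ 5/3)
Answer: roots = 5/3 (mult 3)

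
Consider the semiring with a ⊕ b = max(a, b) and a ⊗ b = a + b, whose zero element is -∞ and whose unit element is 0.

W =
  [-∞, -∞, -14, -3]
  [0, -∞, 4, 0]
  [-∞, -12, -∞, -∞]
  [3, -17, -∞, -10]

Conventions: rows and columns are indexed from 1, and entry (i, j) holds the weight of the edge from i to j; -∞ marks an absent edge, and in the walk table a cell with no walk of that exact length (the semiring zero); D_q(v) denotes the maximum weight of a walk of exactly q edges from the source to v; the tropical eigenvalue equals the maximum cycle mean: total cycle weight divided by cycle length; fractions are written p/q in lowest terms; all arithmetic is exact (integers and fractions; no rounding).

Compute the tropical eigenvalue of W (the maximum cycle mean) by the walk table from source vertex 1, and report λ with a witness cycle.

q=0: [0, -∞, -∞, -∞]
q=1: [-∞, -∞, -14, -3]
q=2: [0, -20, -∞, -13]
q=3: [-10, -30, -14, -3]
q=4: [0, -20, -24, -13]
Optimal cycle mean attained by: cycle 1->4->1, total (-3) + 3, length 2.
Answer: λ = 0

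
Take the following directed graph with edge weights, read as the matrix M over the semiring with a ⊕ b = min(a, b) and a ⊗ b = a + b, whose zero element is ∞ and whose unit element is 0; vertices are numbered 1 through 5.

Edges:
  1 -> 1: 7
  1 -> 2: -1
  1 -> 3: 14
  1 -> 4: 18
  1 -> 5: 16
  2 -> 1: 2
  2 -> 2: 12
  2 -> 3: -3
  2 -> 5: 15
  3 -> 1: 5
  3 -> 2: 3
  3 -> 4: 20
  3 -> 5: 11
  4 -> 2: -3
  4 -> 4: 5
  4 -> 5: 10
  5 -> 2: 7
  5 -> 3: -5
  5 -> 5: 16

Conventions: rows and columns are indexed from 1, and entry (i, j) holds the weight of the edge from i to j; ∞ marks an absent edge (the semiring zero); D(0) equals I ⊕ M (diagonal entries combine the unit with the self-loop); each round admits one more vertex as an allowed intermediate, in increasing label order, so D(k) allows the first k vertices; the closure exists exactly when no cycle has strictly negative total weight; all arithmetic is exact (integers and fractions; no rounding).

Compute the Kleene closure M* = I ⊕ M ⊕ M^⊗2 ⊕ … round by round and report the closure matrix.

D(0):
  [0, -1, 14, 18, 16]
  [2, 0, -3, ∞, 15]
  [5, 3, 0, 20, 11]
  [∞, -3, ∞, 0, 10]
  [∞, 7, -5, ∞, 0]
D(1):
  [0, -1, 14, 18, 16]
  [2, 0, -3, 20, 15]
  [5, 3, 0, 20, 11]
  [∞, -3, ∞, 0, 10]
  [∞, 7, -5, ∞, 0]
D(2):
  [0, -1, -4, 18, 14]
  [2, 0, -3, 20, 15]
  [5, 3, 0, 20, 11]
  [-1, -3, -6, 0, 10]
  [9, 7, -5, 27, 0]
D(3):
  [0, -1, -4, 16, 7]
  [2, 0, -3, 17, 8]
  [5, 3, 0, 20, 11]
  [-1, -3, -6, 0, 5]
  [0, -2, -5, 15, 0]
D(4):
  [0, -1, -4, 16, 7]
  [2, 0, -3, 17, 8]
  [5, 3, 0, 20, 11]
  [-1, -3, -6, 0, 5]
  [0, -2, -5, 15, 0]
D(5):
  [0, -1, -4, 16, 7]
  [2, 0, -3, 17, 8]
  [5, 3, 0, 20, 11]
  [-1, -3, -6, 0, 5]
  [0, -2, -5, 15, 0]
Answer: M* = [[0, -1, -4, 16, 7], [2, 0, -3, 17, 8], [5, 3, 0, 20, 11], [-1, -3, -6, 0, 5], [0, -2, -5, 15, 0]]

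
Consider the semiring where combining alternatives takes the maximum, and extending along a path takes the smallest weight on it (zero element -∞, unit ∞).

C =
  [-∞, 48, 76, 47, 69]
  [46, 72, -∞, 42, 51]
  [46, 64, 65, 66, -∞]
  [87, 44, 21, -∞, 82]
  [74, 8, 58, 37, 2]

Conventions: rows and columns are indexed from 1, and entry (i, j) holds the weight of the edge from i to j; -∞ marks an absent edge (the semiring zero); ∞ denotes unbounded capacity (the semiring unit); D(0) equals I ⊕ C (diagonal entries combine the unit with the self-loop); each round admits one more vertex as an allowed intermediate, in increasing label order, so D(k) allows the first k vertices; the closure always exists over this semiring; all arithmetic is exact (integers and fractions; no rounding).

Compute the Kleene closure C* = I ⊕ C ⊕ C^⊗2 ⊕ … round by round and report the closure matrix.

D(0):
  [∞, 48, 76, 47, 69]
  [46, ∞, -∞, 42, 51]
  [46, 64, ∞, 66, -∞]
  [87, 44, 21, ∞, 82]
  [74, 8, 58, 37, ∞]
D(1):
  [∞, 48, 76, 47, 69]
  [46, ∞, 46, 46, 51]
  [46, 64, ∞, 66, 46]
  [87, 48, 76, ∞, 82]
  [74, 48, 74, 47, ∞]
D(2):
  [∞, 48, 76, 47, 69]
  [46, ∞, 46, 46, 51]
  [46, 64, ∞, 66, 51]
  [87, 48, 76, ∞, 82]
  [74, 48, 74, 47, ∞]
D(3):
  [∞, 64, 76, 66, 69]
  [46, ∞, 46, 46, 51]
  [46, 64, ∞, 66, 51]
  [87, 64, 76, ∞, 82]
  [74, 64, 74, 66, ∞]
D(4):
  [∞, 64, 76, 66, 69]
  [46, ∞, 46, 46, 51]
  [66, 64, ∞, 66, 66]
  [87, 64, 76, ∞, 82]
  [74, 64, 74, 66, ∞]
D(5):
  [∞, 64, 76, 66, 69]
  [51, ∞, 51, 51, 51]
  [66, 64, ∞, 66, 66]
  [87, 64, 76, ∞, 82]
  [74, 64, 74, 66, ∞]
Answer: C* = [[∞, 64, 76, 66, 69], [51, ∞, 51, 51, 51], [66, 64, ∞, 66, 66], [87, 64, 76, ∞, 82], [74, 64, 74, 66, ∞]]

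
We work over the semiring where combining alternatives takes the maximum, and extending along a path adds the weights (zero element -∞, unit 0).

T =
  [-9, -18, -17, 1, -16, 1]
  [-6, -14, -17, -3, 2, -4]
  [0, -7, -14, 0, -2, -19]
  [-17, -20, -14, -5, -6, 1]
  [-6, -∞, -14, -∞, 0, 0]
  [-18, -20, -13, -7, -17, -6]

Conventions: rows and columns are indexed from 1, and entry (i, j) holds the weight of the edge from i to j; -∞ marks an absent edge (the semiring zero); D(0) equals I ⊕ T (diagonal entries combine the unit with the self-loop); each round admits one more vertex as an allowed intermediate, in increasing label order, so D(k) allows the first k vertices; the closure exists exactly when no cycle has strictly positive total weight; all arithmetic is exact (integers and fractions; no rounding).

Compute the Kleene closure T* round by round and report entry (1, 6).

D(0):
  [0, -18, -17, 1, -16, 1]
  [-6, 0, -17, -3, 2, -4]
  [0, -7, 0, 0, -2, -19]
  [-17, -20, -14, 0, -6, 1]
  [-6, -∞, -14, -∞, 0, 0]
  [-18, -20, -13, -7, -17, 0]
D(1):
  [0, -18, -17, 1, -16, 1]
  [-6, 0, -17, -3, 2, -4]
  [0, -7, 0, 1, -2, 1]
  [-17, -20, -14, 0, -6, 1]
  [-6, -24, -14, -5, 0, 0]
  [-18, -20, -13, -7, -17, 0]
D(2):
  [0, -18, -17, 1, -16, 1]
  [-6, 0, -17, -3, 2, -4]
  [0, -7, 0, 1, -2, 1]
  [-17, -20, -14, 0, -6, 1]
  [-6, -24, -14, -5, 0, 0]
  [-18, -20, -13, -7, -17, 0]
D(3):
  [0, -18, -17, 1, -16, 1]
  [-6, 0, -17, -3, 2, -4]
  [0, -7, 0, 1, -2, 1]
  [-14, -20, -14, 0, -6, 1]
  [-6, -21, -14, -5, 0, 0]
  [-13, -20, -13, -7, -15, 0]
D(4):
  [0, -18, -13, 1, -5, 2]
  [-6, 0, -17, -3, 2, -2]
  [0, -7, 0, 1, -2, 2]
  [-14, -20, -14, 0, -6, 1]
  [-6, -21, -14, -5, 0, 0]
  [-13, -20, -13, -7, -13, 0]
D(5):
  [0, -18, -13, 1, -5, 2]
  [-4, 0, -12, -3, 2, 2]
  [0, -7, 0, 1, -2, 2]
  [-12, -20, -14, 0, -6, 1]
  [-6, -21, -14, -5, 0, 0]
  [-13, -20, -13, -7, -13, 0]
D(6):
  [0, -18, -11, 1, -5, 2]
  [-4, 0, -11, -3, 2, 2]
  [0, -7, 0, 1, -2, 2]
  [-12, -19, -12, 0, -6, 1]
  [-6, -20, -13, -5, 0, 0]
  [-13, -20, -13, -7, -13, 0]
Answer: T*[1][6] = 2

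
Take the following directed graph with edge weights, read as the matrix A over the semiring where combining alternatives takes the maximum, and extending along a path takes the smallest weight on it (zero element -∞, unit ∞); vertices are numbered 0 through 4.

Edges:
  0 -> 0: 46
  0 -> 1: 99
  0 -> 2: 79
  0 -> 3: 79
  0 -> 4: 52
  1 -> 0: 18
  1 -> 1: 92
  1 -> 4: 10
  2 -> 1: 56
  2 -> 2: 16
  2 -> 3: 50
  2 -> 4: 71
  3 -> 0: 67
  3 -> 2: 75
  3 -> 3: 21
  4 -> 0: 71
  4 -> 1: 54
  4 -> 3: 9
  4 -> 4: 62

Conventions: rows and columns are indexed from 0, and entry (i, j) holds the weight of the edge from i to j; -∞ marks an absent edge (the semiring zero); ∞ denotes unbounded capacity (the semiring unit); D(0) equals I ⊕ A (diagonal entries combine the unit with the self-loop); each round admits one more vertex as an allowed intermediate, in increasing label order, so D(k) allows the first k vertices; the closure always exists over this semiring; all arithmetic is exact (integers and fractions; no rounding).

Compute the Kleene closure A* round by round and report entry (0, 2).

D(0):
  [∞, 99, 79, 79, 52]
  [18, ∞, -∞, -∞, 10]
  [-∞, 56, ∞, 50, 71]
  [67, -∞, 75, ∞, -∞]
  [71, 54, -∞, 9, ∞]
D(1):
  [∞, 99, 79, 79, 52]
  [18, ∞, 18, 18, 18]
  [-∞, 56, ∞, 50, 71]
  [67, 67, 75, ∞, 52]
  [71, 71, 71, 71, ∞]
D(2):
  [∞, 99, 79, 79, 52]
  [18, ∞, 18, 18, 18]
  [18, 56, ∞, 50, 71]
  [67, 67, 75, ∞, 52]
  [71, 71, 71, 71, ∞]
D(3):
  [∞, 99, 79, 79, 71]
  [18, ∞, 18, 18, 18]
  [18, 56, ∞, 50, 71]
  [67, 67, 75, ∞, 71]
  [71, 71, 71, 71, ∞]
D(4):
  [∞, 99, 79, 79, 71]
  [18, ∞, 18, 18, 18]
  [50, 56, ∞, 50, 71]
  [67, 67, 75, ∞, 71]
  [71, 71, 71, 71, ∞]
D(5):
  [∞, 99, 79, 79, 71]
  [18, ∞, 18, 18, 18]
  [71, 71, ∞, 71, 71]
  [71, 71, 75, ∞, 71]
  [71, 71, 71, 71, ∞]
Answer: A*[0][2] = 79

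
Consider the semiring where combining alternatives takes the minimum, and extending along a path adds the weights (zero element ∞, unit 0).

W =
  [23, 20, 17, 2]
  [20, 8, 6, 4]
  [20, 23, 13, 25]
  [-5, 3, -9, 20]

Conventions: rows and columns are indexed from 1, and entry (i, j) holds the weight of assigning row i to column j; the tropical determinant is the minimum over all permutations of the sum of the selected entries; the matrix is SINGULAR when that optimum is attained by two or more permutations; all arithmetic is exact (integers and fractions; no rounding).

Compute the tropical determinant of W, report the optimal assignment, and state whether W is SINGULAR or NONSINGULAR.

σ = (1, 2, 3, 4): 23 + 8 + 13 + 20 = 64
σ = (1, 2, 4, 3): 23 + 8 + 25 + (-9) = 47
σ = (1, 3, 2, 4): 23 + 6 + 23 + 20 = 72
σ = (1, 3, 4, 2): 23 + 6 + 25 + 3 = 57
σ = (1, 4, 2, 3): 23 + 4 + 23 + (-9) = 41
σ = (1, 4, 3, 2): 23 + 4 + 13 + 3 = 43
σ = (2, 1, 3, 4): 20 + 20 + 13 + 20 = 73
σ = (2, 1, 4, 3): 20 + 20 + 25 + (-9) = 56
σ = (2, 3, 1, 4): 20 + 6 + 20 + 20 = 66
σ = (2, 3, 4, 1): 20 + 6 + 25 + (-5) = 46
σ = (2, 4, 1, 3): 20 + 4 + 20 + (-9) = 35
σ = (2, 4, 3, 1): 20 + 4 + 13 + (-5) = 32
σ = (3, 1, 2, 4): 17 + 20 + 23 + 20 = 80
σ = (3, 1, 4, 2): 17 + 20 + 25 + 3 = 65
σ = (3, 2, 1, 4): 17 + 8 + 20 + 20 = 65
σ = (3, 2, 4, 1): 17 + 8 + 25 + (-5) = 45
σ = (3, 4, 1, 2): 17 + 4 + 20 + 3 = 44
σ = (3, 4, 2, 1): 17 + 4 + 23 + (-5) = 39
σ = (4, 1, 2, 3): 2 + 20 + 23 + (-9) = 36
σ = (4, 1, 3, 2): 2 + 20 + 13 + 3 = 38
σ = (4, 2, 1, 3): 2 + 8 + 20 + (-9) = 21
σ = (4, 2, 3, 1): 2 + 8 + 13 + (-5) = 18
σ = (4, 3, 1, 2): 2 + 6 + 20 + 3 = 31
σ = (4, 3, 2, 1): 2 + 6 + 23 + (-5) = 26
Optimal value attained by: σ = (4, 2, 3, 1).
Answer: det⊕(W) = 18; verdict: NONSINGULAR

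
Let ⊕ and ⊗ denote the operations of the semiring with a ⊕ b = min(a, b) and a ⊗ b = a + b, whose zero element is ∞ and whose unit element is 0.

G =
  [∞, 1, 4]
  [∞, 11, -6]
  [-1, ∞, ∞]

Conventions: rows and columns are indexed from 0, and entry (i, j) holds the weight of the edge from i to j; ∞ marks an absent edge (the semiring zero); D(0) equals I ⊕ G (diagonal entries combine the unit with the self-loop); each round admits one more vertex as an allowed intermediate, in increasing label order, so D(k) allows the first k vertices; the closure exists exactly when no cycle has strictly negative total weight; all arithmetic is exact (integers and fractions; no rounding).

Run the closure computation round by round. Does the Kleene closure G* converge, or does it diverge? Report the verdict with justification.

D(0):
  [0, 1, 4]
  [∞, 0, -6]
  [-1, ∞, 0]
D(1):
  [0, 1, 4]
  [∞, 0, -6]
  [-1, 0, 0]
Detection: at round 2, diagonal entry (2, 2) turns strictly negative.
Key observation: the cycle 2->0->1->2 has total weight (-1) + 1 + (-6), which is strictly negative.
Answer: DIVERGES — negative cycle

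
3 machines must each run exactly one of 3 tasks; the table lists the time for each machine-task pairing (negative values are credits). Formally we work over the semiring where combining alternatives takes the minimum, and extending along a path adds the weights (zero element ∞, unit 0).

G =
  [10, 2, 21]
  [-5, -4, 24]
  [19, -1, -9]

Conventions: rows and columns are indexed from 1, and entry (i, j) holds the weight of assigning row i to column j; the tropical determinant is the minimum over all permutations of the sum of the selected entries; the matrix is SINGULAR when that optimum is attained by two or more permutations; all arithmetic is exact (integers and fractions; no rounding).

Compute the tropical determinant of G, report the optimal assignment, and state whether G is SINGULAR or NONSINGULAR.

σ = (1, 2, 3): 10 + (-4) + (-9) = -3
σ = (1, 3, 2): 10 + 24 + (-1) = 33
σ = (2, 1, 3): 2 + (-5) + (-9) = -12
σ = (2, 3, 1): 2 + 24 + 19 = 45
σ = (3, 1, 2): 21 + (-5) + (-1) = 15
σ = (3, 2, 1): 21 + (-4) + 19 = 36
Optimal value attained by: σ = (2, 1, 3).
Answer: det⊕(G) = -12; verdict: NONSINGULAR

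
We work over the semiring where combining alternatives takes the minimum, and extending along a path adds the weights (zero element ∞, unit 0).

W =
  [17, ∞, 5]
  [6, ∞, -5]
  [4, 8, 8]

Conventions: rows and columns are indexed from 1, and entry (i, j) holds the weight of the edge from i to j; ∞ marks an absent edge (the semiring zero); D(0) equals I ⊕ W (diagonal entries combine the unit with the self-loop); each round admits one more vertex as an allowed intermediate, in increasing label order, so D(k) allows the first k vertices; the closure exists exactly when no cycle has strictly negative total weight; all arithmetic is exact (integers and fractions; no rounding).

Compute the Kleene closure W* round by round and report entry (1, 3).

D(0):
  [0, ∞, 5]
  [6, 0, -5]
  [4, 8, 0]
D(1):
  [0, ∞, 5]
  [6, 0, -5]
  [4, 8, 0]
D(2):
  [0, ∞, 5]
  [6, 0, -5]
  [4, 8, 0]
D(3):
  [0, 13, 5]
  [-1, 0, -5]
  [4, 8, 0]
Answer: W*[1][3] = 5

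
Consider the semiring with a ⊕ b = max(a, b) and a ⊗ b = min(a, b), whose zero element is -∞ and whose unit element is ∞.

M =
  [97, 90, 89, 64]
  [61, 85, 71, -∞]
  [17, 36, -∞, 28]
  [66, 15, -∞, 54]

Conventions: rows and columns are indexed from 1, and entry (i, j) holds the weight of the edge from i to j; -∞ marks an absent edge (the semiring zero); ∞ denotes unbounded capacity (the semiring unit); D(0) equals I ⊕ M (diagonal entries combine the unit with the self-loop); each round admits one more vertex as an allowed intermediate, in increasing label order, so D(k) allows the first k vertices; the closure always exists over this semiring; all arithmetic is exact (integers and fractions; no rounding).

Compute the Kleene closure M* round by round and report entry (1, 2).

D(0):
  [∞, 90, 89, 64]
  [61, ∞, 71, -∞]
  [17, 36, ∞, 28]
  [66, 15, -∞, ∞]
D(1):
  [∞, 90, 89, 64]
  [61, ∞, 71, 61]
  [17, 36, ∞, 28]
  [66, 66, 66, ∞]
D(2):
  [∞, 90, 89, 64]
  [61, ∞, 71, 61]
  [36, 36, ∞, 36]
  [66, 66, 66, ∞]
D(3):
  [∞, 90, 89, 64]
  [61, ∞, 71, 61]
  [36, 36, ∞, 36]
  [66, 66, 66, ∞]
D(4):
  [∞, 90, 89, 64]
  [61, ∞, 71, 61]
  [36, 36, ∞, 36]
  [66, 66, 66, ∞]
Answer: M*[1][2] = 90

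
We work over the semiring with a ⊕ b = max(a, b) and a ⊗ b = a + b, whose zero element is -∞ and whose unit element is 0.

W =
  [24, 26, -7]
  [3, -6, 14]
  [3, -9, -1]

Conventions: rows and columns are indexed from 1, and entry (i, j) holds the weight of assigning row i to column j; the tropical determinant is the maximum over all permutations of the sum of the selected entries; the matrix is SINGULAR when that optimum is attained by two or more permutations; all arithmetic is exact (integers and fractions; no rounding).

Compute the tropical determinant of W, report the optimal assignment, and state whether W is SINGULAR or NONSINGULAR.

σ = (1, 2, 3): 24 + (-6) + (-1) = 17
σ = (1, 3, 2): 24 + 14 + (-9) = 29
σ = (2, 1, 3): 26 + 3 + (-1) = 28
σ = (2, 3, 1): 26 + 14 + 3 = 43
σ = (3, 1, 2): (-7) + 3 + (-9) = -13
σ = (3, 2, 1): (-7) + (-6) + 3 = -10
Optimal value attained by: σ = (2, 3, 1).
Answer: det⊕(W) = 43; verdict: NONSINGULAR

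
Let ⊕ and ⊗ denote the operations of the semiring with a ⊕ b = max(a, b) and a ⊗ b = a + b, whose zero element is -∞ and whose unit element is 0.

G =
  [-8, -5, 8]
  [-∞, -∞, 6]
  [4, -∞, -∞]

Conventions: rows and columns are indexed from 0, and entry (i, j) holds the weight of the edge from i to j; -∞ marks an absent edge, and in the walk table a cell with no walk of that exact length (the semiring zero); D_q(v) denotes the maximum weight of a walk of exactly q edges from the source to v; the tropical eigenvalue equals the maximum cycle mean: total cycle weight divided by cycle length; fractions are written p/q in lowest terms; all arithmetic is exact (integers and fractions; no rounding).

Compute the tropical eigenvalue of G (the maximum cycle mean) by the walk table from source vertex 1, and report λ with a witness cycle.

q=0: [-∞, 0, -∞]
q=1: [-∞, -∞, 6]
q=2: [10, -∞, -∞]
q=3: [2, 5, 18]
Optimal cycle mean attained by: cycle 0->2->0, total 8 + 4, length 2.
Answer: λ = 6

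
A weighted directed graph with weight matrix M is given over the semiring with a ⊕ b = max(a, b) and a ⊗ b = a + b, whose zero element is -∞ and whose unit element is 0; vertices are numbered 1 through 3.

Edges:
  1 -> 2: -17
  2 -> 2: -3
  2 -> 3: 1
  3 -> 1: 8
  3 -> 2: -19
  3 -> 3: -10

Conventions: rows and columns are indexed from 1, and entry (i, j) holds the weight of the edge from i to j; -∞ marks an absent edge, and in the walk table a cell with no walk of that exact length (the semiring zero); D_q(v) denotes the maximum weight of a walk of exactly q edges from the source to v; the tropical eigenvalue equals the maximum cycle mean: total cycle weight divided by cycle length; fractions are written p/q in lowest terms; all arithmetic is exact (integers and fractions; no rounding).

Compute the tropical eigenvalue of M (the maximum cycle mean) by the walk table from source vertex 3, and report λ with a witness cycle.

q=0: [-∞, -∞, 0]
q=1: [8, -19, -10]
q=2: [-2, -9, -18]
q=3: [-10, -12, -8]
Optimal cycle mean attained by: cycle 1->2->3->1, total (-17) + 1 + 8, length 3.
Answer: λ = -8/3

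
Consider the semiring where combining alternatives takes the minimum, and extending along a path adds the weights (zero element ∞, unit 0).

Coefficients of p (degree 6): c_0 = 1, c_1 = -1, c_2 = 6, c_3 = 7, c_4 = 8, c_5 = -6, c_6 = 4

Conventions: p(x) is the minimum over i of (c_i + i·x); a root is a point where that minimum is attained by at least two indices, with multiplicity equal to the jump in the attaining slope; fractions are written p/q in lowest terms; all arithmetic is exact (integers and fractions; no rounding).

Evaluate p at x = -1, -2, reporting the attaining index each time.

p(-1) = min(1+0·(-1)=1, -1+1·(-1)=-2, 6+2·(-1)=4, 7+3·(-1)=4, 8+4·(-1)=4, -6+5·(-1)=-11, 4+6·(-1)=-2) = -11 (attained by i=5)
p(-2) = min(1+0·(-2)=1, -1+1·(-2)=-3, 6+2·(-2)=2, 7+3·(-2)=1, 8+4·(-2)=0, -6+5·(-2)=-16, 4+6·(-2)=-8) = -16 (attained by i=5)
Answer: p(-1) = -11; p(-2) = -16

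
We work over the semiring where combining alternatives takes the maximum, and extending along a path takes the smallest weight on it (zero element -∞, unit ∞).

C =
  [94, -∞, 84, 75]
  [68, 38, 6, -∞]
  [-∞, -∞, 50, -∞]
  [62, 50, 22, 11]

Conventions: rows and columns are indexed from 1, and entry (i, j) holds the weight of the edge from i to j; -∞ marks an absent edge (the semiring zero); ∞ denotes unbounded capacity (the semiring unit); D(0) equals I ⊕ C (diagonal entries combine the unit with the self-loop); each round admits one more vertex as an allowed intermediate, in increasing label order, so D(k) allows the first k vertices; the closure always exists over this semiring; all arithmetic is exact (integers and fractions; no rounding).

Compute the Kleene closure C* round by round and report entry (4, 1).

D(0):
  [∞, -∞, 84, 75]
  [68, ∞, 6, -∞]
  [-∞, -∞, ∞, -∞]
  [62, 50, 22, ∞]
D(1):
  [∞, -∞, 84, 75]
  [68, ∞, 68, 68]
  [-∞, -∞, ∞, -∞]
  [62, 50, 62, ∞]
D(2):
  [∞, -∞, 84, 75]
  [68, ∞, 68, 68]
  [-∞, -∞, ∞, -∞]
  [62, 50, 62, ∞]
D(3):
  [∞, -∞, 84, 75]
  [68, ∞, 68, 68]
  [-∞, -∞, ∞, -∞]
  [62, 50, 62, ∞]
D(4):
  [∞, 50, 84, 75]
  [68, ∞, 68, 68]
  [-∞, -∞, ∞, -∞]
  [62, 50, 62, ∞]
Answer: C*[4][1] = 62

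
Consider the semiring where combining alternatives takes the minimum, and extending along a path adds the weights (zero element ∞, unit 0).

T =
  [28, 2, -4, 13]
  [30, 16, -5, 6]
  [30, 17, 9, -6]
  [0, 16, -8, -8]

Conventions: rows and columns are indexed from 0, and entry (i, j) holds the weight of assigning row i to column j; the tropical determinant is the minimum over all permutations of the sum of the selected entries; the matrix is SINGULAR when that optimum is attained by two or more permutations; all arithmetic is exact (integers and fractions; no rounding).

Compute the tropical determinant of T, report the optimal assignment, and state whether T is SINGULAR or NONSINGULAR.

σ = (0, 1, 2, 3): 28 + 16 + 9 + (-8) = 45
σ = (0, 1, 3, 2): 28 + 16 + (-6) + (-8) = 30
σ = (0, 2, 1, 3): 28 + (-5) + 17 + (-8) = 32
σ = (0, 2, 3, 1): 28 + (-5) + (-6) + 16 = 33
σ = (0, 3, 1, 2): 28 + 6 + 17 + (-8) = 43
σ = (0, 3, 2, 1): 28 + 6 + 9 + 16 = 59
σ = (1, 0, 2, 3): 2 + 30 + 9 + (-8) = 33
σ = (1, 0, 3, 2): 2 + 30 + (-6) + (-8) = 18
σ = (1, 2, 0, 3): 2 + (-5) + 30 + (-8) = 19
σ = (1, 2, 3, 0): 2 + (-5) + (-6) + 0 = -9
σ = (1, 3, 0, 2): 2 + 6 + 30 + (-8) = 30
σ = (1, 3, 2, 0): 2 + 6 + 9 + 0 = 17
σ = (2, 0, 1, 3): (-4) + 30 + 17 + (-8) = 35
σ = (2, 0, 3, 1): (-4) + 30 + (-6) + 16 = 36
σ = (2, 1, 0, 3): (-4) + 16 + 30 + (-8) = 34
σ = (2, 1, 3, 0): (-4) + 16 + (-6) + 0 = 6
σ = (2, 3, 0, 1): (-4) + 6 + 30 + 16 = 48
σ = (2, 3, 1, 0): (-4) + 6 + 17 + 0 = 19
σ = (3, 0, 1, 2): 13 + 30 + 17 + (-8) = 52
σ = (3, 0, 2, 1): 13 + 30 + 9 + 16 = 68
σ = (3, 1, 0, 2): 13 + 16 + 30 + (-8) = 51
σ = (3, 1, 2, 0): 13 + 16 + 9 + 0 = 38
σ = (3, 2, 0, 1): 13 + (-5) + 30 + 16 = 54
σ = (3, 2, 1, 0): 13 + (-5) + 17 + 0 = 25
Optimal value attained by: σ = (1, 2, 3, 0).
Answer: det⊕(T) = -9; verdict: NONSINGULAR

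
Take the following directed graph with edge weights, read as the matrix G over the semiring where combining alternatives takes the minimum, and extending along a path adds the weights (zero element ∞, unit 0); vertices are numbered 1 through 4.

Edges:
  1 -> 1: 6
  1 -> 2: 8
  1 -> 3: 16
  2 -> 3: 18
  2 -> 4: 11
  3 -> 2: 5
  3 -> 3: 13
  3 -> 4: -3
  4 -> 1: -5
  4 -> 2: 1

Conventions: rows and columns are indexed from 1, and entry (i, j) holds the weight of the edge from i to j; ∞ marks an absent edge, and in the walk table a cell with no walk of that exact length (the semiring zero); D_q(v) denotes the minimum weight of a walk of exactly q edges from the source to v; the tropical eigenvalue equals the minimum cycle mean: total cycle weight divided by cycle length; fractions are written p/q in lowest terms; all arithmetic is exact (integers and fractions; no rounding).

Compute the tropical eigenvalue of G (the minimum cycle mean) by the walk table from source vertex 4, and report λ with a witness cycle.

q=0: [∞, ∞, ∞, 0]
q=1: [-5, 1, ∞, ∞]
q=2: [1, 3, 11, 12]
q=3: [7, 9, 17, 8]
q=4: [3, 9, 23, 14]
Optimal cycle mean attained by: cycle 1->3->4->1, total 16 + (-3) + (-5), length 3.
Answer: λ = 8/3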